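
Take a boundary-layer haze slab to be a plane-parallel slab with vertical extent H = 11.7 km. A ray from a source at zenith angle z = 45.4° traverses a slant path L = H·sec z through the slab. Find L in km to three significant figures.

16.7 km

sec z = 1/cos 45.4° = 1.4242.
L = 11.7 × 1.4242 = 16.663 km.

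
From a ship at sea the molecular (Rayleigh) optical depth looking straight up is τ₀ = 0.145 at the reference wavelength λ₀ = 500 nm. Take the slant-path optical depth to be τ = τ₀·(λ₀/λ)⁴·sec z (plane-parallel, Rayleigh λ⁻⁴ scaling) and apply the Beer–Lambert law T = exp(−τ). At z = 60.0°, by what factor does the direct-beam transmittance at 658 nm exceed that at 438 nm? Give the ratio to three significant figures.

Airmass: sec 60.0° = 2.0000.
τ(658 nm) = 0.145 × (500/658)⁴ × 2.0000 = 0.145 × 0.3334 × 2.0000 = 0.0967.
τ(438 nm) = 0.145 × (500/438)⁴ × 2.0000 = 0.145 × 1.6982 × 2.0000 = 0.4925.
T(658)/T(438) = exp(τ_B − τ_A) = exp(0.3958) = 1.4855.

1.49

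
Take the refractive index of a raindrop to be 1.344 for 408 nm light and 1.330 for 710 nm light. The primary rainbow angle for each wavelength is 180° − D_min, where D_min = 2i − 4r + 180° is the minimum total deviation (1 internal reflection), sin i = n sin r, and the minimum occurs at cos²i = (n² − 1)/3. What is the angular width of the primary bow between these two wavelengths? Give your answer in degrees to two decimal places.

At 408 nm (n = 1.344): cos²i = 0.26878 → i = 58.772°, r = 39.512°, D_min = 139.495°, rainbow angle = 40.505°.
At 710 nm (n = 1.330): cos²i = 0.25630 → i = 59.585°, r = 40.422°, D_min = 137.484°, rainbow angle = 42.516°.
Angular width = |40.505° − 42.516°| = 2.011°.

2.01°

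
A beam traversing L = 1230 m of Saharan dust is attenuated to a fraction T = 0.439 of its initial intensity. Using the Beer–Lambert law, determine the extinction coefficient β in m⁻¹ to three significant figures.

Beer–Lambert: T = exp(−βL) ⇒ β = −ln(T)/L = −ln(0.439)/1230 = 0.8233/1230 = 0.0006693 m⁻¹.

0.000669 m⁻¹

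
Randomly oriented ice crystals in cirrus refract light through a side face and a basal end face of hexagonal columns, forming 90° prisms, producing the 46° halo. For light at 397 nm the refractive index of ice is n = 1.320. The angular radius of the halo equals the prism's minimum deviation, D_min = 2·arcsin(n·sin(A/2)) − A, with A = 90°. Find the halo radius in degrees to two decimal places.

n·sin(A/2) = 1.320 × sin 45° = 1.320 × 0.7071 = 0.9334.
D_min = 2·arcsin(0.9334) − 90° = 2 × 68.968° − 90° = 47.936°.

47.94°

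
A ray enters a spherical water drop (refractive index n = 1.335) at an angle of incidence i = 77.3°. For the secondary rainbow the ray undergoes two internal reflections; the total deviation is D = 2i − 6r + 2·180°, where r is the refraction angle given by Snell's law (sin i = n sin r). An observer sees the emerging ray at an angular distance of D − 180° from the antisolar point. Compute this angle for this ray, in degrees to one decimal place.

sin r = sin 77.3° / 1.335 = 0.9755/1.335 = 0.7307; r = 46.95°.
D = 2·77.3° − 6·46.95° + 2·180° = 154.60° − 281.69° + 360° = 232.91°.
Angle from antisolar point = D − 180° = 52.91°.

52.9°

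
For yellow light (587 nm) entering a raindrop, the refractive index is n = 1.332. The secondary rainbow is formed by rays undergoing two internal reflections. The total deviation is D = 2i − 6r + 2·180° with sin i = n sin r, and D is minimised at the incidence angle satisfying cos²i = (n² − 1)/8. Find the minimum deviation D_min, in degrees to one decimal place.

cos²i = (1.77422 − 1)/8 = 0.09678; i = arccos(0.31109) = 71.875°.
sin r = sin 71.875°/1.332 = 0.71350; r = 45.520°.
D_min = 2·71.875° − 6·45.520° + 360° = 230.628°.

230.6°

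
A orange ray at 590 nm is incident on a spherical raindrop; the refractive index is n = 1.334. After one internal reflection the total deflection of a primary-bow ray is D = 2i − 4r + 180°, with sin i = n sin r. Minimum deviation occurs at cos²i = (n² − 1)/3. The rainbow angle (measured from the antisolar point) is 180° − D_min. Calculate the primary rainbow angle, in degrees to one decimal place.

41.9°

cos²i = (1.77956 − 1)/3 = 0.25985; i = arccos(0.50976) = 59.352°.
sin r = sin 59.352°/1.334 = 0.64492; r = 40.159°.
D_min = 2·59.352° − 4·40.159° + 180° = 138.067°.
Rainbow angle = 180° − D_min = 41.933°.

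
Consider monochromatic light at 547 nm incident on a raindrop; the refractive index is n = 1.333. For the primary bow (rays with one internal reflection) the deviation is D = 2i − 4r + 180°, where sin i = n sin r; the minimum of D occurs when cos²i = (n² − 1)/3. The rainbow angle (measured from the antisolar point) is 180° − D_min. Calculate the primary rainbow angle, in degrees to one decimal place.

42.1°

cos²i = (1.77689 − 1)/3 = 0.25896; i = arccos(0.50888) = 59.410°.
sin r = sin 59.410°/1.333 = 0.64579; r = 40.225°.
D_min = 2·59.410° − 4·40.225° + 180° = 137.922°.
Rainbow angle = 180° − D_min = 42.078°.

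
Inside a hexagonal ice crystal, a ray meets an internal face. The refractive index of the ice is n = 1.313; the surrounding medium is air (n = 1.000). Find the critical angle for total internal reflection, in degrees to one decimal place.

sin θ_c = n_air / n = 1.000 / 1.313 = 0.7616.
θ_c = arcsin(0.7616) = 49.61°.

49.6°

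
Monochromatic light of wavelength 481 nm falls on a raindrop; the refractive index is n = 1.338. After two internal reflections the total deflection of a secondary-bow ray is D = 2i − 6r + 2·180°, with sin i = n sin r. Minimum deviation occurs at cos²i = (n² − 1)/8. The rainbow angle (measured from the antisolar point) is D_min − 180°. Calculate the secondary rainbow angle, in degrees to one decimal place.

cos²i = (1.79024 − 1)/8 = 0.09878; i = arccos(0.31429) = 71.682°.
sin r = sin 71.682°/1.338 = 0.70951; r = 45.195°.
D_min = 2·71.682° − 6·45.195° + 360° = 232.193°.
Rainbow angle = D_min − 180° = 52.193°.

52.2°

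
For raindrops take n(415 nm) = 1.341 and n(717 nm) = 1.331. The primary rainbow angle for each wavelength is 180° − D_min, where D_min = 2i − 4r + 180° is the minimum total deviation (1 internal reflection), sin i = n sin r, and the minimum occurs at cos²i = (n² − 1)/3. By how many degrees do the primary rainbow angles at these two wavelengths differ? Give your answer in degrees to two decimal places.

At 415 nm (n = 1.341): cos²i = 0.26609 → i = 58.946°, r = 39.705°, D_min = 139.071°, rainbow angle = 40.929°.
At 717 nm (n = 1.331): cos²i = 0.25719 → i = 59.527°, r = 40.356°, D_min = 137.630°, rainbow angle = 42.370°.
Angular width = |40.929° − 42.370°| = 1.441°.

1.44°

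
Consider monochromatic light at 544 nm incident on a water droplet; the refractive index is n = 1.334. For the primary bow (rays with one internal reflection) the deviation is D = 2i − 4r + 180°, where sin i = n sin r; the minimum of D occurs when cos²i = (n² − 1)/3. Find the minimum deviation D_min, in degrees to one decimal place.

cos²i = (1.77956 − 1)/3 = 0.25985; i = arccos(0.50976) = 59.352°.
sin r = sin 59.352°/1.334 = 0.64492; r = 40.159°.
D_min = 2·59.352° − 4·40.159° + 180° = 138.067°.

138.1°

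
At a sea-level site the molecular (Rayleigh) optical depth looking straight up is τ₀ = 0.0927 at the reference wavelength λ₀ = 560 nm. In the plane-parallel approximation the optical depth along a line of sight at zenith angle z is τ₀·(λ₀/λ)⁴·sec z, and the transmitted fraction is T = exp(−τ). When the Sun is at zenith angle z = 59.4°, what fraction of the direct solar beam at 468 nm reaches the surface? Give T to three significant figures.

sec 59.4° = 1.9645.
τ = 0.0927 × (560/468)⁴ × 1.9645 = 0.0927 × 2.0501 × 1.9645 = 0.3733.
T = exp(−0.3733) = 0.6884.

0.688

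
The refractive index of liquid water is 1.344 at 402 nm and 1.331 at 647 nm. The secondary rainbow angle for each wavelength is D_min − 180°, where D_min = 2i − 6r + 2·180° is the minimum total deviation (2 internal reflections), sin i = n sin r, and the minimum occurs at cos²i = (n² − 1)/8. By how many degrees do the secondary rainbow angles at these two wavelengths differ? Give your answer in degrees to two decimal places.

3.37°

At 402 nm (n = 1.344): cos²i = 0.10079 → i = 71.490°, r = 44.874°, D_min = 233.733°, rainbow angle = 53.733°.
At 647 nm (n = 1.331): cos²i = 0.09645 → i = 71.907°, r = 45.575°, D_min = 230.365°, rainbow angle = 50.365°.
Angular width = |53.733° − 50.365°| = 3.368°.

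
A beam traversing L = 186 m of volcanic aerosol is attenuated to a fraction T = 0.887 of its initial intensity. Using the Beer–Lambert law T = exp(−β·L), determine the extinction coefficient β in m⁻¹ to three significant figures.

Beer–Lambert: T = exp(−βL) ⇒ β = −ln(T)/L = −ln(0.887)/186 = 0.1199/186 = 0.0006447 m⁻¹.

0.000645 m⁻¹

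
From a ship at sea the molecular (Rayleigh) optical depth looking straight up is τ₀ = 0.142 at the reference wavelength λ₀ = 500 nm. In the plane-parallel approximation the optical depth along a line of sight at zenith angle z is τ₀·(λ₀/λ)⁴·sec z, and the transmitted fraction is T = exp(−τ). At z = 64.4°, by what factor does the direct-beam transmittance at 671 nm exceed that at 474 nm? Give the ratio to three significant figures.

Airmass: sec 64.4° = 2.3144.
τ(671 nm) = 0.142 × (500/671)⁴ × 2.3144 = 0.142 × 0.3083 × 2.3144 = 0.1013.
τ(474 nm) = 0.142 × (500/474)⁴ × 2.3144 = 0.142 × 1.2381 × 2.3144 = 0.4069.
T(671)/T(474) = exp(τ_B − τ_A) = exp(0.3056) = 1.3574.

1.36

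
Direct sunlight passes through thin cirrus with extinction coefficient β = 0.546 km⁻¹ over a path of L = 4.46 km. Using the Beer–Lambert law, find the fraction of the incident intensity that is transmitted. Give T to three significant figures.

τ = β·L = 0.546 × 4.46 = 2.4352.
T = exp(−2.4352) = 0.0876.

0.0876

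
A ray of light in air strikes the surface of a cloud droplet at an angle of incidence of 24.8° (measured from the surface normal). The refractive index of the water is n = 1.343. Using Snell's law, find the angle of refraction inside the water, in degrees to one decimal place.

18.2°

Snell: sin θ_r = sin θ_i / n = sin 24.8° / 1.343 = 0.4195 / 1.343 = 0.3123.
θ_r = arcsin(0.3123) = 18.20°.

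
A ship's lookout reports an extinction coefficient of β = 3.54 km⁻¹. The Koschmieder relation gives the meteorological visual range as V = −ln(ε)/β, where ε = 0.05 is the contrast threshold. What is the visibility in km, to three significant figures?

0.846 km

V = −ln(0.05) / 3.54 = 2.996 / 3.54 = 0.8463 km.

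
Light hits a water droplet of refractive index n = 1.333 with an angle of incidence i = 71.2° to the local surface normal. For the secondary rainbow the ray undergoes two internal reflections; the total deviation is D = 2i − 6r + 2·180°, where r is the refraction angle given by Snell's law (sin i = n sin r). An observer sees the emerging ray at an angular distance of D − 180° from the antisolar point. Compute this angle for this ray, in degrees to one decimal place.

sin r = sin 71.2° / 1.333 = 0.9466/1.333 = 0.7102; r = 45.25°.
D = 2·71.2° − 6·45.25° + 2·180° = 142.40° − 271.49° + 360° = 230.91°.
Angle from antisolar point = D − 180° = 50.91°.

50.9°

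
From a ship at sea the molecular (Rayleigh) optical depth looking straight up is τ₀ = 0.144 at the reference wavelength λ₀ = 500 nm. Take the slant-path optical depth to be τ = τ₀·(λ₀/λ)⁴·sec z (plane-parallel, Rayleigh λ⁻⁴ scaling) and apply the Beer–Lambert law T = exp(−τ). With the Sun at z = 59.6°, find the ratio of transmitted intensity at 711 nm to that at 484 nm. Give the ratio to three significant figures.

Airmass: sec 59.6° = 1.9762.
τ(711 nm) = 0.144 × (500/711)⁴ × 1.9762 = 0.144 × 0.2446 × 1.9762 = 0.0696.
τ(484 nm) = 0.144 × (500/484)⁴ × 1.9762 = 0.144 × 1.1389 × 1.9762 = 0.3241.
T(711)/T(484) = exp(τ_B − τ_A) = exp(0.2545) = 1.2898.

1.29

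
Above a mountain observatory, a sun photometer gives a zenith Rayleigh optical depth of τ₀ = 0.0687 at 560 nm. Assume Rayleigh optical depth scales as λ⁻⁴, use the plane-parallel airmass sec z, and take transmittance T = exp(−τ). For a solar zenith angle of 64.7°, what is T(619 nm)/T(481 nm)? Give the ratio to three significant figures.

1.21

Airmass: sec 64.7° = 2.3400.
τ(619 nm) = 0.0687 × (560/619)⁴ × 2.3400 = 0.0687 × 0.6699 × 2.3400 = 0.1077.
τ(481 nm) = 0.0687 × (560/481)⁴ × 2.3400 = 0.0687 × 1.8373 × 2.3400 = 0.2953.
T(619)/T(481) = exp(τ_B − τ_A) = exp(0.1877) = 1.2064.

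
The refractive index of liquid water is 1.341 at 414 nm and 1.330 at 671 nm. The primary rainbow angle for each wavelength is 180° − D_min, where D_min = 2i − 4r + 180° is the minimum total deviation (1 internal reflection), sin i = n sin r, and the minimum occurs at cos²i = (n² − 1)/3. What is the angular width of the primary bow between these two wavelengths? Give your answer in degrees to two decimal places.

At 414 nm (n = 1.341): cos²i = 0.26609 → i = 58.946°, r = 39.705°, D_min = 139.071°, rainbow angle = 40.929°.
At 671 nm (n = 1.330): cos²i = 0.25630 → i = 59.585°, r = 40.422°, D_min = 137.484°, rainbow angle = 42.516°.
Angular width = |40.929° − 42.516°| = 1.588°.

1.59°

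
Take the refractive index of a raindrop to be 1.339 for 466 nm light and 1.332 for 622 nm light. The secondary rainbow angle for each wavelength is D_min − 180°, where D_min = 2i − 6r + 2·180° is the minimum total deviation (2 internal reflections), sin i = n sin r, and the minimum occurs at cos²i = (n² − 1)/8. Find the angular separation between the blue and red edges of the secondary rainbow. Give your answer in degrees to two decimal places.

1.82°

At 466 nm (n = 1.339): cos²i = 0.09912 → i = 71.650°, r = 45.141°, D_min = 232.451°, rainbow angle = 52.451°.
At 622 nm (n = 1.332): cos²i = 0.09678 → i = 71.875°, r = 45.520°, D_min = 230.628°, rainbow angle = 50.628°.
Angular width = |52.451° − 50.628°| = 1.823°.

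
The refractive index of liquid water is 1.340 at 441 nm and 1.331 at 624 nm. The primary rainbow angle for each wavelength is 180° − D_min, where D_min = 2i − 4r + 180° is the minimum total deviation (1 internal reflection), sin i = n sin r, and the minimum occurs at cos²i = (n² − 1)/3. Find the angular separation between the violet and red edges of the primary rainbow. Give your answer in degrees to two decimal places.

1.30°

At 441 nm (n = 1.340): cos²i = 0.26520 → i = 59.004°, r = 39.770°, D_min = 138.929°, rainbow angle = 41.071°.
At 624 nm (n = 1.331): cos²i = 0.25719 → i = 59.527°, r = 40.356°, D_min = 137.630°, rainbow angle = 42.370°.
Angular width = |41.071° − 42.370°| = 1.299°.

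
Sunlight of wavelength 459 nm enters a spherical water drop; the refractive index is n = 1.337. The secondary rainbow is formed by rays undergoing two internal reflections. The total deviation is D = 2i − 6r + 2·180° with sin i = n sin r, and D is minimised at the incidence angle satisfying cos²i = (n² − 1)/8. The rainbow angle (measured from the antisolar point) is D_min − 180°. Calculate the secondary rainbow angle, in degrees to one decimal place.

cos²i = (1.78757 − 1)/8 = 0.09845; i = arccos(0.31376) = 71.714°.
sin r = sin 71.714°/1.337 = 0.71017; r = 45.249°.
D_min = 2·71.714° − 6·45.249° + 360° = 231.934°.
Rainbow angle = D_min − 180° = 51.934°.

51.9°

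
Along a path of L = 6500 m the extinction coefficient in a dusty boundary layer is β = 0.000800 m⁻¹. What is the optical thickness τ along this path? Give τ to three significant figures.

τ = β·L = 0.000800 × 6500 = 5.2000.

5.20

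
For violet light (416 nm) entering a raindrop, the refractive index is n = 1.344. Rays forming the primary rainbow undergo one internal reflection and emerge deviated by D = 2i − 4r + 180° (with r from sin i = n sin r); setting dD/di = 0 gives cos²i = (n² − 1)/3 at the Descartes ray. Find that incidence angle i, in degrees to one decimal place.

58.8°

cos²i = (1.344² − 1)/3 = (1.80634 − 1)/3 = 0.26878.
cos i = 0.51844, so i = 58.772°.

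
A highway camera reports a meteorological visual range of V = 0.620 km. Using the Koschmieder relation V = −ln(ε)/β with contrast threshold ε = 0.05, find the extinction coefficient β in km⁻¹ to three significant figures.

4.83 km⁻¹

β = −ln(0.05) / V = 2.996 / 0.620 = 4.8318 km⁻¹.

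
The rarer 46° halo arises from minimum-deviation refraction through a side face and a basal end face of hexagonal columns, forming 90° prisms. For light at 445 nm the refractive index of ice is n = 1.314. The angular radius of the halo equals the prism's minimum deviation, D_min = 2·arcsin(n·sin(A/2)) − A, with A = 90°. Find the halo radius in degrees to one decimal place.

46.6°

n·sin(A/2) = 1.314 × sin 45° = 1.314 × 0.7071 = 0.9291.
D_min = 2·arcsin(0.9291) − 90° = 2 × 68.301° − 90° = 46.602°.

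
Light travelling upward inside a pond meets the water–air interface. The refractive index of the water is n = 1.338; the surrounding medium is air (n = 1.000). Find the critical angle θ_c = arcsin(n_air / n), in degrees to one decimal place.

48.4°

sin θ_c = n_air / n = 1.000 / 1.338 = 0.7474.
θ_c = arcsin(0.7474) = 48.36°.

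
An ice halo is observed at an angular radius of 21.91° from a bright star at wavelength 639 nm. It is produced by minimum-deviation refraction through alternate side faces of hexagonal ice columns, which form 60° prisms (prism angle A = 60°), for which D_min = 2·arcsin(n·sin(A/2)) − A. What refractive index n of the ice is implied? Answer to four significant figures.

Rearranging: n = sin((D_min + A)/2) / sin(A/2).
(D_min + A)/2 = (21.91° + 60°)/2 = 40.955°.
n = sin 40.955° / sin 30° = 0.6555 / 0.5000 = 1.3109.

1.311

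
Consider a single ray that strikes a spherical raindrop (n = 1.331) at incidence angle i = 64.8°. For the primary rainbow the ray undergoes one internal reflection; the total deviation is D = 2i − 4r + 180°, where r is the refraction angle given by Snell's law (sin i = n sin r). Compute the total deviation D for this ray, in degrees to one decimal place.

138.3°

sin r = sin 64.8° / 1.331 = 0.9048/1.331 = 0.6798; r = 42.83°.
D = 2·64.8° − 4·42.83° + 180° = 129.60° − 171.32° + 180° = 138.28°.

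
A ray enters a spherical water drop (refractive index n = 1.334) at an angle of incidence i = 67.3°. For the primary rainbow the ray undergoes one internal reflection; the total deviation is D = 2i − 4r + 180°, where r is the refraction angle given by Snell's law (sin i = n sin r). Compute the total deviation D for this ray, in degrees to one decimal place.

139.6°

sin r = sin 67.3° / 1.334 = 0.9225/1.334 = 0.6916; r = 43.75°.
D = 2·67.3° − 4·43.75° + 180° = 134.60° − 175.01° + 180° = 139.59°.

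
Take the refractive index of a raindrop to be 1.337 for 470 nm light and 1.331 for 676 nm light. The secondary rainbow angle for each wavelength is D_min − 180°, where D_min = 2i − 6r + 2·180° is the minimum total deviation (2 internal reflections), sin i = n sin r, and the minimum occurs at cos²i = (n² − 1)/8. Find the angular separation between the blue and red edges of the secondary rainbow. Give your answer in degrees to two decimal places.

1.57°

At 470 nm (n = 1.337): cos²i = 0.09845 → i = 71.714°, r = 45.249°, D_min = 231.934°, rainbow angle = 51.934°.
At 676 nm (n = 1.331): cos²i = 0.09645 → i = 71.907°, r = 45.575°, D_min = 230.365°, rainbow angle = 50.365°.
Angular width = |51.934° − 50.365°| = 1.569°.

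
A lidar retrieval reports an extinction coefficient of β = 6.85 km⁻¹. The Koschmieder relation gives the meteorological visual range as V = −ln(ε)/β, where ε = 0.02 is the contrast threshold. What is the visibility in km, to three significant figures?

0.571 km

V = −ln(0.02) / 6.85 = 3.912 / 6.85 = 0.5711 km.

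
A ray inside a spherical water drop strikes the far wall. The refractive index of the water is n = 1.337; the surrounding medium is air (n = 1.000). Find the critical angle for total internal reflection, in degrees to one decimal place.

sin θ_c = n_air / n = 1.000 / 1.337 = 0.7479.
θ_c = arcsin(0.7479) = 48.41°.

48.4°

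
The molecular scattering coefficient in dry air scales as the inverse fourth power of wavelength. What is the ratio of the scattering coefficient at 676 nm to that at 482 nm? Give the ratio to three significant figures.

Rayleigh scattering ∝ λ⁻⁴, so the ratio of coefficients is the inverse fourth power of the wavelength ratio.
σ(676)/σ(482) = (482/676)⁴ = (0.7130)⁴ = 0.2585.

0.258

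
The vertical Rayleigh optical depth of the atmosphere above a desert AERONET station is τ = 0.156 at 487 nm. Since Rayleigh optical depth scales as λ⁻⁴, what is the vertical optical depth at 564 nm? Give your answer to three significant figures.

τ(564 nm) = τ(487 nm) × (487/564)⁴ = 0.156 × (0.8635)⁴ = 0.156 × 0.5559 = 0.0867.

0.0867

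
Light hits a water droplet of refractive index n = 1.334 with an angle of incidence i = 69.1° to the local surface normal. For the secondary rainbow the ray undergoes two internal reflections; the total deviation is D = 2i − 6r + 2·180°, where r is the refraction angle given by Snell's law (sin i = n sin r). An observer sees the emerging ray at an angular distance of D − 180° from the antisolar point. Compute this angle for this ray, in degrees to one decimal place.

51.5°

sin r = sin 69.1° / 1.334 = 0.9342/1.334 = 0.7003; r = 44.45°.
D = 2·69.1° − 6·44.45° + 2·180° = 138.20° − 266.71° + 360° = 231.49°.
Angle from antisolar point = D − 180° = 51.49°.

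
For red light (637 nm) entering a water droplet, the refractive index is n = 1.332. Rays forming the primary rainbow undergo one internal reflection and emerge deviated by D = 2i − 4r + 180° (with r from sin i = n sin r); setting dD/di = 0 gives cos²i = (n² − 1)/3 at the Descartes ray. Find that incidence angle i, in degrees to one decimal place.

cos²i = (1.332² − 1)/3 = (1.77422 − 1)/3 = 0.25807.
cos i = 0.50801, so i = 59.469°.

59.5°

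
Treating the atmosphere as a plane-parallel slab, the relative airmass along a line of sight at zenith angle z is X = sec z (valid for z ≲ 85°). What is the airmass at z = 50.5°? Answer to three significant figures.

1.57

X = sec z = 1/cos 50.5° = 1/0.6361 = 1.5721.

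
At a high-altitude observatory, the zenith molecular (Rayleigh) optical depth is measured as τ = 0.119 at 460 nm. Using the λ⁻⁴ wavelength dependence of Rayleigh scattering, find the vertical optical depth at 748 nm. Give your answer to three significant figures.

τ(748 nm) = τ(460 nm) × (460/748)⁴ = 0.119 × (0.6150)⁴ = 0.119 × 0.1430 = 0.0170.

0.0170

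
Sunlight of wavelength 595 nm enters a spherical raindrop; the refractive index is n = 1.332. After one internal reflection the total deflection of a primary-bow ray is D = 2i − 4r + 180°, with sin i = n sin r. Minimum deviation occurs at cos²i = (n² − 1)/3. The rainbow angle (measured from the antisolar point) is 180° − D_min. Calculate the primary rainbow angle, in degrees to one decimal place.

42.2°

cos²i = (1.77422 − 1)/3 = 0.25807; i = arccos(0.50801) = 59.469°.
sin r = sin 59.469°/1.332 = 0.64666; r = 40.290°.
D_min = 2·59.469° − 4·40.290° + 180° = 137.776°.
Rainbow angle = 180° − D_min = 42.224°.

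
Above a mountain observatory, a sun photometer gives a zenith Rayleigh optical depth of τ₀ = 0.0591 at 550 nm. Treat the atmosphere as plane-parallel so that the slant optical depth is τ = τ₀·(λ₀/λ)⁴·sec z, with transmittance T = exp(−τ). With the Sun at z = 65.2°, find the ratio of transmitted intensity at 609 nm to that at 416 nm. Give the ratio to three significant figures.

Airmass: sec 65.2° = 2.3841.
τ(609 nm) = 0.0591 × (550/609)⁴ × 2.3841 = 0.0591 × 0.6652 × 2.3841 = 0.0937.
τ(416 nm) = 0.0591 × (550/416)⁴ × 2.3841 = 0.0591 × 3.0555 × 2.3841 = 0.4305.
T(609)/T(416) = exp(τ_B − τ_A) = exp(0.3368) = 1.4004.

1.40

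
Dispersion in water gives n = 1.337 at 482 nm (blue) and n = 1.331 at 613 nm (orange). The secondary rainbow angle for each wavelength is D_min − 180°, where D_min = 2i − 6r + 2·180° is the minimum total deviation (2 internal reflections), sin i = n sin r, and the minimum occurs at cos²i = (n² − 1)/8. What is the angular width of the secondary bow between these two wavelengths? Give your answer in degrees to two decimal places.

At 482 nm (n = 1.337): cos²i = 0.09845 → i = 71.714°, r = 45.249°, D_min = 231.934°, rainbow angle = 51.934°.
At 613 nm (n = 1.331): cos²i = 0.09645 → i = 71.907°, r = 45.575°, D_min = 230.365°, rainbow angle = 50.365°.
Angular width = |51.934° − 50.365°| = 1.569°.

1.57°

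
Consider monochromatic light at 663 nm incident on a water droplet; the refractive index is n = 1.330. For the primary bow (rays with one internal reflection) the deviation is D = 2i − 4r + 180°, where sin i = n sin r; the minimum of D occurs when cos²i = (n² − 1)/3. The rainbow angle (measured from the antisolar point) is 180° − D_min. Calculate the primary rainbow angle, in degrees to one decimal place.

cos²i = (1.76890 − 1)/3 = 0.25630; i = arccos(0.50626) = 59.585°.
sin r = sin 59.585°/1.330 = 0.64841; r = 40.422°.
D_min = 2·59.585° − 4·40.422° + 180° = 137.484°.
Rainbow angle = 180° − D_min = 42.516°.

42.5°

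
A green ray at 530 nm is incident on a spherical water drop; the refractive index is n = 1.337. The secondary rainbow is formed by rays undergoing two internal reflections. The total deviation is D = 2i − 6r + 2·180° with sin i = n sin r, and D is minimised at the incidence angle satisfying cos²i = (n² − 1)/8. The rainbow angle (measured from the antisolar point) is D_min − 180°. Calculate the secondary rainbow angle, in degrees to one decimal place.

51.9°

cos²i = (1.78757 − 1)/8 = 0.09845; i = arccos(0.31376) = 71.714°.
sin r = sin 71.714°/1.337 = 0.71017; r = 45.249°.
D_min = 2·71.714° − 6·45.249° + 360° = 231.934°.
Rainbow angle = D_min − 180° = 51.934°.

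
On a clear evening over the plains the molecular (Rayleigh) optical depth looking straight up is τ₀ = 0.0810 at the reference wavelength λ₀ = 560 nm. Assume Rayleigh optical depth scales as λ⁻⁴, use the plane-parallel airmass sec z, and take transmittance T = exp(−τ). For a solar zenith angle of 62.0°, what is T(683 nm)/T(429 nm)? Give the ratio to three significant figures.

1.53

Airmass: sec 62.0° = 2.1301.
τ(683 nm) = 0.0810 × (560/683)⁴ × 2.1301 = 0.0810 × 0.4519 × 2.1301 = 0.0780.
τ(429 nm) = 0.0810 × (560/429)⁴ × 2.1301 = 0.0810 × 2.9035 × 2.1301 = 0.5010.
T(683)/T(429) = exp(τ_B − τ_A) = exp(0.4230) = 1.5265.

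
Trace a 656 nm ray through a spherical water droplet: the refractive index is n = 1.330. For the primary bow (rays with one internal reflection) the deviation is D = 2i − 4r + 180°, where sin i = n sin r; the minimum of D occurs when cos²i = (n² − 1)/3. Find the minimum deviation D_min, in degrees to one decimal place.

137.5°

cos²i = (1.76890 − 1)/3 = 0.25630; i = arccos(0.50626) = 59.585°.
sin r = sin 59.585°/1.330 = 0.64841; r = 40.422°.
D_min = 2·59.585° − 4·40.422° + 180° = 137.484°.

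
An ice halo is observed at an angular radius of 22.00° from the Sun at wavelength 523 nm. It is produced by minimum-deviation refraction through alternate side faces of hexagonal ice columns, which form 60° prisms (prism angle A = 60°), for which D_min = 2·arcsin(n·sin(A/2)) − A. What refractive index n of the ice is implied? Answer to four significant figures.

1.312

Rearranging: n = sin((D_min + A)/2) / sin(A/2).
(D_min + A)/2 = (22.00° + 60°)/2 = 41.000°.
n = sin 41.000° / sin 30° = 0.6561 / 0.5000 = 1.3121.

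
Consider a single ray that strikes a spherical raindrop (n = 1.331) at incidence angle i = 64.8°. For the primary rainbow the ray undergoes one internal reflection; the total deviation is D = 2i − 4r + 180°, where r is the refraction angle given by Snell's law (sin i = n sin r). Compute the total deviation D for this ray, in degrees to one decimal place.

sin r = sin 64.8° / 1.331 = 0.9048/1.331 = 0.6798; r = 42.83°.
D = 2·64.8° − 4·42.83° + 180° = 129.60° − 171.32° + 180° = 138.28°.

138.3°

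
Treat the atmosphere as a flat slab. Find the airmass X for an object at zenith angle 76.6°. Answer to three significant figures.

X = sec z = 1/cos 76.6° = 1/0.2317 = 4.3150.

4.32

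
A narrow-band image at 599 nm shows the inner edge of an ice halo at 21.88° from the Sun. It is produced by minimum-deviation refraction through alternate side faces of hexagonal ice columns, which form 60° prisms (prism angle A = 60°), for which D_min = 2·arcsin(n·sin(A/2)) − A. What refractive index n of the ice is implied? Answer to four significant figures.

Rearranging: n = sin((D_min + A)/2) / sin(A/2).
(D_min + A)/2 = (21.88° + 60°)/2 = 40.940°.
n = sin 40.940° / sin 30° = 0.6553 / 0.5000 = 1.3105.

1.311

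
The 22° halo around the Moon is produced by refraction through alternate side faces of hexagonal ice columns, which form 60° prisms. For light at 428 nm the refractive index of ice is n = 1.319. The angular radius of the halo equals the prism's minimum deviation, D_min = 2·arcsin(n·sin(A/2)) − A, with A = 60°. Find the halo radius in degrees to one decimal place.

22.5°

n·sin(A/2) = 1.319 × sin 30° = 1.319 × 0.5000 = 0.6595.
D_min = 2·arcsin(0.6595) − 60° = 2 × 41.262° − 60° = 22.524°.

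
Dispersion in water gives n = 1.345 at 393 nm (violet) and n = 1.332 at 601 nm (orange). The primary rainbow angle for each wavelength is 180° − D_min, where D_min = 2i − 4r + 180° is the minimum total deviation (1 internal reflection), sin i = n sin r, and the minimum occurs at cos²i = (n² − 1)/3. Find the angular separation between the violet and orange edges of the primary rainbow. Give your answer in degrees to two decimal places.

At 393 nm (n = 1.345): cos²i = 0.26967 → i = 58.715°, r = 39.448°, D_min = 139.635°, rainbow angle = 40.365°.
At 601 nm (n = 1.332): cos²i = 0.25807 → i = 59.469°, r = 40.290°, D_min = 137.776°, rainbow angle = 42.224°.
Angular width = |40.365° − 42.224°| = 1.859°.

1.86°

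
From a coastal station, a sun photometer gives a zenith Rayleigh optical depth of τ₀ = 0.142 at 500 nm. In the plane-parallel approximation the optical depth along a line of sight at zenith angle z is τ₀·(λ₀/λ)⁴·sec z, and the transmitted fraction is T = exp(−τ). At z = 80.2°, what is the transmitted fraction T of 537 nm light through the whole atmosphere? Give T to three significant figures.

0.534

sec 80.2° = 5.8751.
τ = 0.142 × (500/537)⁴ × 5.8751 = 0.142 × 0.7516 × 5.8751 = 0.6270.
T = exp(−0.6270) = 0.5342.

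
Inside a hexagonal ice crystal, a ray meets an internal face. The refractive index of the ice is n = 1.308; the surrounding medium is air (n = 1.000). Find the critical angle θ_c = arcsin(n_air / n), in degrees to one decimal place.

49.9°

sin θ_c = n_air / n = 1.000 / 1.308 = 0.7645.
θ_c = arcsin(0.7645) = 49.86°.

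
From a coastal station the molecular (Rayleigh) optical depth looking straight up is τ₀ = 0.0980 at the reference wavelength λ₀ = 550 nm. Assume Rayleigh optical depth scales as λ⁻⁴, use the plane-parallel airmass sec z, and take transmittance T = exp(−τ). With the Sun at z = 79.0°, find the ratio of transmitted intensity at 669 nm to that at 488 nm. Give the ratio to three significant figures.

Airmass: sec 79.0° = 5.2408.
τ(669 nm) = 0.0980 × (550/669)⁴ × 5.2408 = 0.0980 × 0.4568 × 5.2408 = 0.2346.
τ(488 nm) = 0.0980 × (550/488)⁴ × 5.2408 = 0.0980 × 1.6135 × 5.2408 = 0.8287.
T(669)/T(488) = exp(τ_B − τ_A) = exp(0.5941) = 1.8114.

1.81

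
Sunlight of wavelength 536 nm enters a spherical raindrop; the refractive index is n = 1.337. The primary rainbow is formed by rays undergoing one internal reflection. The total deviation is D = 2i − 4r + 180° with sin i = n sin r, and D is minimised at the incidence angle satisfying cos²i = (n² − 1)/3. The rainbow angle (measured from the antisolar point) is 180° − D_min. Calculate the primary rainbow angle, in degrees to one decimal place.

cos²i = (1.78757 − 1)/3 = 0.26252; i = arccos(0.51237) = 59.178°.
sin r = sin 59.178°/1.337 = 0.64231; r = 39.964°.
D_min = 2·59.178° − 4·39.964° + 180° = 138.500°.
Rainbow angle = 180° − D_min = 41.500°.

41.5°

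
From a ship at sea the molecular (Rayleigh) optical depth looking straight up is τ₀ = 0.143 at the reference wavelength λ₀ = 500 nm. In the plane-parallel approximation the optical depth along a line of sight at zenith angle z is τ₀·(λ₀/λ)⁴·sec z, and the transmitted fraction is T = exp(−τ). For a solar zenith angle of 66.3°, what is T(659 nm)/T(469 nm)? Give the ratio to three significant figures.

1.41

Airmass: sec 66.3° = 2.4879.
τ(659 nm) = 0.143 × (500/659)⁴ × 2.4879 = 0.143 × 0.3314 × 2.4879 = 0.1179.
τ(469 nm) = 0.143 × (500/469)⁴ × 2.4879 = 0.143 × 1.2918 × 2.4879 = 0.4596.
T(659)/T(469) = exp(τ_B − τ_A) = exp(0.3417) = 1.4073.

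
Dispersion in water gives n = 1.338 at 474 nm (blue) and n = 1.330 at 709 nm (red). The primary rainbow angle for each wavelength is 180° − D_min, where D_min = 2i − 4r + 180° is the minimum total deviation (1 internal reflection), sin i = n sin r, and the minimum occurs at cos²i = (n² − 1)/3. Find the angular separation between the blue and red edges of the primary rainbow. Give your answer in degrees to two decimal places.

At 474 nm (n = 1.338): cos²i = 0.26341 → i = 59.120°, r = 39.899°, D_min = 138.643°, rainbow angle = 41.357°.
At 709 nm (n = 1.330): cos²i = 0.25630 → i = 59.585°, r = 40.422°, D_min = 137.484°, rainbow angle = 42.516°.
Angular width = |41.357° − 42.516°| = 1.160°.

1.16°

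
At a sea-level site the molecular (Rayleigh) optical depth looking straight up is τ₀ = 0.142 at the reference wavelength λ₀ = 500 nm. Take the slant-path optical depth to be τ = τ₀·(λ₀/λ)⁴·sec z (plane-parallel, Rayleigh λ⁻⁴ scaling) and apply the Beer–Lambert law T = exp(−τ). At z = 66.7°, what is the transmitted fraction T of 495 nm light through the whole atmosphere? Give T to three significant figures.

0.688

sec 66.7° = 2.5282.
τ = 0.142 × (500/495)⁴ × 2.5282 = 0.142 × 1.0410 × 2.5282 = 0.3737.
T = exp(−0.3737) = 0.6882.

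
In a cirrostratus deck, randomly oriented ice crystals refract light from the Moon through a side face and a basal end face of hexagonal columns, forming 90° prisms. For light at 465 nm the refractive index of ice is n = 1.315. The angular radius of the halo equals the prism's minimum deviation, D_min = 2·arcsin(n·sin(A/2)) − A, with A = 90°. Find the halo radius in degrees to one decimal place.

46.8°

n·sin(A/2) = 1.315 × sin 45° = 1.315 × 0.7071 = 0.9298.
D_min = 2·arcsin(0.9298) − 90° = 2 × 68.411° − 90° = 46.821°.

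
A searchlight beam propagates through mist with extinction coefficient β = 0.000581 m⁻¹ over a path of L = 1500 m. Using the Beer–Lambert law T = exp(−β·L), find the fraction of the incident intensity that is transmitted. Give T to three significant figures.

0.418

τ = β·L = 0.000581 × 1500 = 0.8715.
T = exp(−0.8715) = 0.4183.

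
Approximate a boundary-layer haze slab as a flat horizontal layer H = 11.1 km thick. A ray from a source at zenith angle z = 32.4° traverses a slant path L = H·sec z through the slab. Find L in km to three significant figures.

13.1 km

sec z = 1/cos 32.4° = 1.1844.
L = 11.1 × 1.1844 = 13.147 km.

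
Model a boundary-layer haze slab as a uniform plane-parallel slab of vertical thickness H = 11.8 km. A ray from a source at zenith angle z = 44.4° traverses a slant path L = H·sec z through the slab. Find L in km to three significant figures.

16.5 km

sec z = 1/cos 44.4° = 1.3996.
L = 11.8 × 1.3996 = 16.516 km.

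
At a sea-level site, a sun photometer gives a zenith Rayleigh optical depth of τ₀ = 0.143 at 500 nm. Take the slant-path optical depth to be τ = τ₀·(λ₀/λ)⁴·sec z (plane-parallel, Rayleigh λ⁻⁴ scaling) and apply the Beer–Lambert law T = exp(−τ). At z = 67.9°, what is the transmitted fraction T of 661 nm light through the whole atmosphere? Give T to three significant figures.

0.883

sec 67.9° = 2.6580.
τ = 0.143 × (500/661)⁴ × 2.6580 = 0.143 × 0.3274 × 2.6580 = 0.1244.
T = exp(−0.1244) = 0.8830.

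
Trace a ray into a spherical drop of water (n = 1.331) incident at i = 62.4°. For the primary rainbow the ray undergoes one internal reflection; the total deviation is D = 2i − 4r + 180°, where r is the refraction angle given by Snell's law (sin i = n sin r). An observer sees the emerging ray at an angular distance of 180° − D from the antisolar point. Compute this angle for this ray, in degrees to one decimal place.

sin r = sin 62.4° / 1.331 = 0.8862/1.331 = 0.6658; r = 41.75°.
D = 2·62.4° − 4·41.75° + 180° = 124.80° − 166.98° + 180° = 137.82°.
Angle from antisolar point = 180° − D = 42.18°.

42.2°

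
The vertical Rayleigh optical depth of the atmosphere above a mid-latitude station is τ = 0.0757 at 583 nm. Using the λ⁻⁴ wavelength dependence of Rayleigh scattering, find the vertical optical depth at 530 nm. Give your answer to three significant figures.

0.111

τ(530 nm) = τ(583 nm) × (583/530)⁴ = 0.0757 × (1.1000)⁴ = 0.0757 × 1.4641 = 0.1108.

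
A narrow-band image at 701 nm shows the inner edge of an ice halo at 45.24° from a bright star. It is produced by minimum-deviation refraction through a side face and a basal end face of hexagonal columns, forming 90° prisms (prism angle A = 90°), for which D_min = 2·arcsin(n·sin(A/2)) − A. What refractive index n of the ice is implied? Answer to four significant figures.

1.308

Rearranging: n = sin((D_min + A)/2) / sin(A/2).
(D_min + A)/2 = (45.24° + 90°)/2 = 67.620°.
n = sin 67.620° / sin 45° = 0.9247 / 0.7071 = 1.3077.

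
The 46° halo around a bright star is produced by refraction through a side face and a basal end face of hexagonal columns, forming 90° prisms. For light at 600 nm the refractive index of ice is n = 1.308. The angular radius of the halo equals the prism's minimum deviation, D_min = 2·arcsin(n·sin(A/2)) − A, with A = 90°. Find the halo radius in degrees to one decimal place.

45.3°

n·sin(A/2) = 1.308 × sin 45° = 1.308 × 0.7071 = 0.9249.
D_min = 2·arcsin(0.9249) − 90° = 2 × 67.653° − 90° = 45.305°.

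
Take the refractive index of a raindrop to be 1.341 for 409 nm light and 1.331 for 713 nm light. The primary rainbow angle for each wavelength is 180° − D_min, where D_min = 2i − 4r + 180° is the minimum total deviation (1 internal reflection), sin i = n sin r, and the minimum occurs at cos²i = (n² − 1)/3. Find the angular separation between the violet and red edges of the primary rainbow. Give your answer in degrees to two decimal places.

1.44°

At 409 nm (n = 1.341): cos²i = 0.26609 → i = 58.946°, r = 39.705°, D_min = 139.071°, rainbow angle = 40.929°.
At 713 nm (n = 1.331): cos²i = 0.25719 → i = 59.527°, r = 40.356°, D_min = 137.630°, rainbow angle = 42.370°.
Angular width = |40.929° − 42.370°| = 1.441°.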